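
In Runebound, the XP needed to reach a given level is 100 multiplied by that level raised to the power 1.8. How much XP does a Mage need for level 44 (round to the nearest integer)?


XP = 100 * level^1.8
Substitute level = 44:
XP = 100 * 44^1.8
= 100 * 908.2697
= 90827

90827 XP


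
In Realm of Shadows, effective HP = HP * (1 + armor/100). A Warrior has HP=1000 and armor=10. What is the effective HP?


EHP = 1000 * (1 + 10/100)
= 1000 * (1 + 0.1)
= 1000 * 1.1
= 1100.0

1100.0 EHP


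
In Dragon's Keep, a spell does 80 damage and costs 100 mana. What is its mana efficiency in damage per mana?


Efficiency = damage / mana
= 80 / 100
= 0.80

0.80 dmg/mana


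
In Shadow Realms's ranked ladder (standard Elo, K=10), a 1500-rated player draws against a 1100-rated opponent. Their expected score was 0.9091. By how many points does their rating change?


Elo update: delta = K * (S - Ea), where S = 0.5 (draws)
S - Ea = 0.5 - 0.9091 = -0.4091
Rating change = 10 * -0.4091
= -4.09

-4.09 rating points


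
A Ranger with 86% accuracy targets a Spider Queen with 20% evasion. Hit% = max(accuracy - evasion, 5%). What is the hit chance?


accuracy - evasion = 86 - 20 = 66
Apply floor: max(66, 5) = 66
Hit chance = 66%

66%


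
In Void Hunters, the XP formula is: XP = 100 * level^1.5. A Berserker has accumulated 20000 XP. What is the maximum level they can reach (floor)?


XP = 100 * level^1.5, so level = (XP / 100)^(1/1.5)
= (20000 / 100)^(1/1.5)
= 200.0^0.6667
= 34.1995
Floor: level = 34

level 34


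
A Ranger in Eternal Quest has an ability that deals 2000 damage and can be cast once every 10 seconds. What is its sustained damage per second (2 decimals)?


DPS = damage / cooldown
= 2000 / 10
= 200.00

200.00 DPS


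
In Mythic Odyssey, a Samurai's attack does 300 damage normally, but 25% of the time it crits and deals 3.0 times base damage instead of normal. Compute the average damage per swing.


E[dmg] = base * (1 + crit_chance * (crit_mult - 1))
cc as decimal = 25/100 = 0.25
cm - 1 = 3.0 - 1 = 2.0
Bonus factor = 0.25 * 2.0 = 0.5
Total multiplier = 1 + 0.5 = 1.5
Expected damage = 300 * 1.5 = 450.00

450.00 damage


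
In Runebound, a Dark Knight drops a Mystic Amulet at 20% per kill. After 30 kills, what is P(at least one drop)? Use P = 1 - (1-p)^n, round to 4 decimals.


P(at least one) = 1 - P(none) = 1 - (1-p)^n
p = 20/100 = 0.2
1 - p = 0.8
(1 - p)^30 = 0.8^30 = 0.001238
P(at least one) = 1 - 0.001238 = 0.9988

0.9988


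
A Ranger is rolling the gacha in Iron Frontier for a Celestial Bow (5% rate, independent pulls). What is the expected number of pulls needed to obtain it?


Expected pulls for a geometric distribution = 1/p = 100 / rate%
= 100 / 5
= 20.0

20.0 pulls


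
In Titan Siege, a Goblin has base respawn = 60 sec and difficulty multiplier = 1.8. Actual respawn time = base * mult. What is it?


Respawn time = base * multiplier
= 60 * 1.8
= 108.0 seconds

108.0 seconds


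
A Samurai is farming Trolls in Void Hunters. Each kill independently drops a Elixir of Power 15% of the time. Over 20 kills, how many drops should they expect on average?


Expected drops = kills * (drop_rate / 100)
= 20 * (15 / 100)
= 20 * 0.15
= 3.0

3.0 drops


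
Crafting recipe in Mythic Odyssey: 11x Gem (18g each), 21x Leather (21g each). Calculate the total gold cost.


Cost breakdown:
  Gem: 11 * 18 = 198
  Leather: 21 * 21 = 441
Total = 198 + 441 = 639

639 gold


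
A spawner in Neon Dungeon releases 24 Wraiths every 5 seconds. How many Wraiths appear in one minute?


Spawns per minute = count * (60 / interval)
= 24 * (60 / 5)
= 24 * 12.0
= 288.0

288.0 per minute


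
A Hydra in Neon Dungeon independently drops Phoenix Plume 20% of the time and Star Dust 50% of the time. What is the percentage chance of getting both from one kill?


For independent events, P(both) = P(A) * P(B)
= 20% * 50%
= 1000 / 100 %
= 10.0%

10.0%


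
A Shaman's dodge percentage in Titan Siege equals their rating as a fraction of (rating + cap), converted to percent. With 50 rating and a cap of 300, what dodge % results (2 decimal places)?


dodge% = 50 / (50 + 300) * 100
= 50 / 350 * 100
= 0.142857 * 100
= 14.29%

14.29%


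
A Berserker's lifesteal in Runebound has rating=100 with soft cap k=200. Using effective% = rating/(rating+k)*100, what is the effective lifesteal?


effective% = rating / (rating + k) * 100
= 100 / (100 + 200) * 100
= 100 / 300 * 100
= 0.333333 * 100
= 33.33%

33.33%


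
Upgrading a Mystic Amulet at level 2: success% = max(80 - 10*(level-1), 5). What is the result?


raw_rate = 80 - 10 * (2 - 1)
= 80 - 10 * 1
= 80 - 10
= 70
Apply floor: max(70, 5) = 70%

70%


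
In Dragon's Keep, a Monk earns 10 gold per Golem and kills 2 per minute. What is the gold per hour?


Gold per minute = 10 * 2 = 20
Gold per hour = 20 * 60 = 1200

1200 gold/hour


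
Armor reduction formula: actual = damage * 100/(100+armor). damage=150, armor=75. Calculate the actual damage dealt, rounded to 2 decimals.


actual = 150 * 100 / (100 + 75)
= 150 * 100 / 175
= 15000 / 175
= 85.71

85.71 damage


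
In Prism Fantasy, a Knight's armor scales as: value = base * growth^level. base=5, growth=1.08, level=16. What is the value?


value = base * growth^level
= 5 * 1.08^16
= 5 * 3.425943
= 17.13

17.13 armor


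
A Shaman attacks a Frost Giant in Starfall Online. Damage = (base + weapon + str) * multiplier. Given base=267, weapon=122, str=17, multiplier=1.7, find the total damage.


Sum base + weapon + str = 267 + 122 + 17 = 406
Multiply by 1.7:
406 * 1.7 = 690.2

690.2 damage


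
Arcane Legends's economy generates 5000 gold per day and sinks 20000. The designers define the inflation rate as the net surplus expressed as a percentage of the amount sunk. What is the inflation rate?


Net gold = 5000 - 20000 = -15000
Inflation rate = net / sunk * 100 = -15000 / 20000 * 100
= -0.75 * 100
= -75.00%

-75.00%


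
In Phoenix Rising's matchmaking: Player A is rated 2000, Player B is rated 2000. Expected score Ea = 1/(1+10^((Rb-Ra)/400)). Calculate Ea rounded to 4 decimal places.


Elo expected score: Ea = 1/(1 + 10^((Rb-Ra)/400))
Rb - Ra = 2000 - 2000 = 0
(Rb-Ra)/400 = 0/400 = 0.0
10^0.0 = 1.0
Ea = 1/(1 + 1.0) = 1/2.0 = 0.5000

0.5000


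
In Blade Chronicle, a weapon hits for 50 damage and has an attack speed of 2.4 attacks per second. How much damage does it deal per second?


DPS = damage * attack_speed
= 50 * 2.4
= 120.0

120.0 DPS


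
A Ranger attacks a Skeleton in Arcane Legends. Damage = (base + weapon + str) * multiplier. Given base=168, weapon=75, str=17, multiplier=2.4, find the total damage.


Sum base + weapon + str = 168 + 75 + 17 = 260
Multiply by 2.4:
260 * 2.4 = 624.0

624.0 damage


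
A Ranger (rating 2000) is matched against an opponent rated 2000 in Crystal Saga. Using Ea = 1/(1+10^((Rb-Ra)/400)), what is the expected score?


Elo expected score: Ea = 1/(1 + 10^((Rb-Ra)/400))
Rb - Ra = 2000 - 2000 = 0
(Rb-Ra)/400 = 0/400 = 0.0
10^0.0 = 1.0
Ea = 1/(1 + 1.0) = 1/2.0 = 0.5000

0.5000


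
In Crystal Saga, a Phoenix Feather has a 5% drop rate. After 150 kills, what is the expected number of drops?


Expected drops = kills * (drop_rate / 100)
= 150 * (5 / 100)
= 150 * 0.05
= 7.5

7.5 drops


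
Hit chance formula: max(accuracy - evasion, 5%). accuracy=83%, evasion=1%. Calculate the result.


accuracy - evasion = 83 - 1 = 82
Apply floor: max(82, 5) = 82
Hit chance = 82%

82%


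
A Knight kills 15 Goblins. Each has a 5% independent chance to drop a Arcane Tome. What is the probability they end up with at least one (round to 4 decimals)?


P(at least one) = 1 - P(none) = 1 - (1-p)^n
p = 5/100 = 0.05
1 - p = 0.95
(1 - p)^15 = 0.95^15 = 0.463291
P(at least one) = 1 - 0.463291 = 0.5367

0.5367


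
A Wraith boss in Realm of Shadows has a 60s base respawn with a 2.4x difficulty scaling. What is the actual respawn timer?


Respawn time = base * multiplier
= 60 * 2.4
= 144.0 seconds

144.0 seconds


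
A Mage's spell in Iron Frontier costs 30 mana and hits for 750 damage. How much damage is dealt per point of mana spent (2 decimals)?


Efficiency = damage / mana
= 750 / 30
= 25.00

25.00 dmg/mana


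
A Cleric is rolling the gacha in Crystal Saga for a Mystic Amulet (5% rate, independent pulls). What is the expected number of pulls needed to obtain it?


Expected pulls for a geometric distribution = 1/p = 100 / rate%
= 100 / 5
= 20.0

20.0 pulls


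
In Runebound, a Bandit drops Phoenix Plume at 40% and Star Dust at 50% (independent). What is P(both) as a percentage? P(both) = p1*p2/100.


For independent events, P(both) = P(A) * P(B)
= 40% * 50%
= 2000 / 100 %
= 20.0%

20.0%


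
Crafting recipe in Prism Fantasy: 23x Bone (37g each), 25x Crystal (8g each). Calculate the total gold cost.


Cost breakdown:
  Bone: 23 * 37 = 851
  Crystal: 25 * 8 = 200
Total = 851 + 200 = 1051

1051 gold


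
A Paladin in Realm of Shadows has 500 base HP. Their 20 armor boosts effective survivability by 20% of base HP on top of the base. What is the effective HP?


EHP = 500 * (1 + 20/100)
= 500 * (1 + 0.2)
= 500 * 1.2
= 600.0

600.0 EHP


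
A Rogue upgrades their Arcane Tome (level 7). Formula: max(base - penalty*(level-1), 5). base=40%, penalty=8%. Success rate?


raw_rate = 40 - 8 * (7 - 1)
= 40 - 8 * 6
= 40 - 48
= -8
Apply floor: max(-8, 5) = 5%

5%


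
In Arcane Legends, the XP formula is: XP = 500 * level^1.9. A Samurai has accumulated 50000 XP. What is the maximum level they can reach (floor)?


XP = 500 * level^1.9, so level = (XP / 500)^(1/1.9)
= (50000 / 500)^(1/1.9)
= 100.0^0.5263
= 11.2884
Floor: level = 11

level 11


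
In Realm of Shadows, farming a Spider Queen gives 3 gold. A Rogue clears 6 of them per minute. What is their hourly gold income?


Gold per minute = 3 * 6 = 18
Gold per hour = 18 * 60 = 1080

1080 gold/hour


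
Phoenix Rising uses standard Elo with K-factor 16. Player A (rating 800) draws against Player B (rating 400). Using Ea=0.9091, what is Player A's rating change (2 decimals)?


Elo update: delta = K * (S - Ea), where S = 0.5 (draws)
S - Ea = 0.5 - 0.9091 = -0.4091
Rating change = 16 * -0.4091
= -6.55

-6.55 rating points


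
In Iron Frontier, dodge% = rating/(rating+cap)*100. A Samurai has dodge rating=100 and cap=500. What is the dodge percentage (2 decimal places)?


dodge% = 100 / (100 + 500) * 100
= 100 / 600 * 100
= 0.166667 * 100
= 16.67%

16.67%


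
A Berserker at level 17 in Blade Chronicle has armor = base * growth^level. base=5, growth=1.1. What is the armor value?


value = base * growth^level
= 5 * 1.1^17
= 5 * 5.05447
= 25.27

25.27 armor


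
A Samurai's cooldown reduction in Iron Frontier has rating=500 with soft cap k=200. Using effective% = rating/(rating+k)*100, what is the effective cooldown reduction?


effective% = rating / (rating + k) * 100
= 500 / (500 + 200) * 100
= 500 / 700 * 100
= 0.714286 * 100
= 71.43%

71.43%


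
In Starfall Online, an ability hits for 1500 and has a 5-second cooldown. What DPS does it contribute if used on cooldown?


DPS = damage / cooldown
= 1500 / 5
= 300.00

300.00 DPS


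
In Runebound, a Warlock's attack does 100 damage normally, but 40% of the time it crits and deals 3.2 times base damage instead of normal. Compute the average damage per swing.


E[dmg] = base * (1 + crit_chance * (crit_mult - 1))
cc as decimal = 40/100 = 0.4
cm - 1 = 3.2 - 1 = 2.2
Bonus factor = 0.4 * 2.2 = 0.88
Total multiplier = 1 + 0.88 = 1.88
Expected damage = 100 * 1.88 = 188.00

188.00 damage


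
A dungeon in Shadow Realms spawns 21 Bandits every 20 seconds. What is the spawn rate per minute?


Spawns per minute = count * (60 / interval)
= 21 * (60 / 20)
= 21 * 3.0
= 63.0

63.0 per minute


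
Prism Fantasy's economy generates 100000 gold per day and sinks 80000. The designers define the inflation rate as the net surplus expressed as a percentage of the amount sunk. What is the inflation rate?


Net gold = 100000 - 80000 = 20000
Inflation rate = net / sunk * 100 = 20000 / 80000 * 100
= 0.25 * 100
= 25.00%

25.00%


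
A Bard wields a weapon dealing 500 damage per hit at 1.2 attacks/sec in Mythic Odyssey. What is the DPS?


DPS = damage * attack_speed
= 500 * 1.2
= 600.0

600.0 DPS


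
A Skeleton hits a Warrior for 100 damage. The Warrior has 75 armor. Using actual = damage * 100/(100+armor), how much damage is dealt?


actual = 100 * 100 / (100 + 75)
= 100 * 100 / 175
= 10000 / 175
= 57.14

57.14 damage


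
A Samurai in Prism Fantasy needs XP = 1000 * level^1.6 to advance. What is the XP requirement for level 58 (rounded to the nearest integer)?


XP = 1000 * level^1.6
Substitute level = 58:
XP = 1000 * 58^1.6
= 1000 * 662.9561
= 662956

662956 XP


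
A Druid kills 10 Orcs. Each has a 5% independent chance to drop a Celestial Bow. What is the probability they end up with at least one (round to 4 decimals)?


P(at least one) = 1 - P(none) = 1 - (1-p)^n
p = 5/100 = 0.05
1 - p = 0.95
(1 - p)^10 = 0.95^10 = 0.598737
P(at least one) = 1 - 0.598737 = 0.4013

0.4013


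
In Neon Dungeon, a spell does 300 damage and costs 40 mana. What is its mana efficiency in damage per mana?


Efficiency = damage / mana
= 300 / 40
= 7.50

7.50 dmg/mana


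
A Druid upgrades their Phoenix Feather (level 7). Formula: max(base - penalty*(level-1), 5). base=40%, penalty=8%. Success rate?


raw_rate = 40 - 8 * (7 - 1)
= 40 - 8 * 6
= 40 - 48
= -8
Apply floor: max(-8, 5) = 5%

5%


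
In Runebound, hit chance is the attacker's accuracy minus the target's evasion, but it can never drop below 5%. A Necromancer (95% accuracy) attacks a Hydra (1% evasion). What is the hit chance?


accuracy - evasion = 95 - 1 = 94
Apply floor: max(94, 5) = 94
Hit chance = 94%

94%


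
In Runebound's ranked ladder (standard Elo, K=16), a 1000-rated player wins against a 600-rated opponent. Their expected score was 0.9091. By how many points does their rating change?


Elo update: delta = K * (S - Ea), where S = 1 (wins)
S - Ea = 1 - 0.9091 = 0.0909
Rating change = 16 * 0.0909
= 1.45

1.45 rating points


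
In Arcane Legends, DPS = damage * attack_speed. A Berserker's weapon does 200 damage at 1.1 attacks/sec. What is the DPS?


DPS = damage * attack_speed
= 200 * 1.1
= 220.0

220.0 DPS


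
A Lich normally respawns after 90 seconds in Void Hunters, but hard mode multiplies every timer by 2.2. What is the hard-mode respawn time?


Respawn time = base * multiplier
= 90 * 2.2
= 198.0 seconds

198.0 seconds


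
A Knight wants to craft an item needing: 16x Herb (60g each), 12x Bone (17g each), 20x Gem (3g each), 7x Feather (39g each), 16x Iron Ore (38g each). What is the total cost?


Cost breakdown:
  Herb: 16 * 60 = 960
  Bone: 12 * 17 = 204
  Gem: 20 * 3 = 60
  Feather: 7 * 39 = 273
  Iron Ore: 16 * 38 = 608
Total = 960 + 204 + 60 + 273 + 608 = 2105

2105 gold


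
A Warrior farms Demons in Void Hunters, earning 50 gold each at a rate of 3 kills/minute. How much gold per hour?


Gold per minute = 50 * 3 = 150
Gold per hour = 150 * 60 = 9000

9000 gold/hour


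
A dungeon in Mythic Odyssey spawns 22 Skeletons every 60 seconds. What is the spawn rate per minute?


Spawns per minute = count * (60 / interval)
= 22 * (60 / 60)
= 22 * 1.0
= 22.0

22.0 per minute


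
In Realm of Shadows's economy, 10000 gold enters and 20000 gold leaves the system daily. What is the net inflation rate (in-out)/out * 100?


Net gold = 10000 - 20000 = -10000
Inflation rate = net / sunk * 100 = -10000 / 20000 * 100
= -0.5 * 100
= -50.00%

-50.00%


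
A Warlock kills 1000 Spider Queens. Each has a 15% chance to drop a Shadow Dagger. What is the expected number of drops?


Expected drops = kills * (drop_rate / 100)
= 1000 * (15 / 100)
= 1000 * 0.15
= 150.0

150.0 drops


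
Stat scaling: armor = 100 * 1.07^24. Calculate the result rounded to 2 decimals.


value = base * growth^level
= 100 * 1.07^24
= 100 * 5.072367
= 507.24

507.24 armor


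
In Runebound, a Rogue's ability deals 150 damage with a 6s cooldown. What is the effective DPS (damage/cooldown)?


DPS = damage / cooldown
= 150 / 6
= 25.00

25.00 DPS


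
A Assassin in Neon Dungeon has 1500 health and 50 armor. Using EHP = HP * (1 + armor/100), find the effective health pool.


EHP = 1500 * (1 + 50/100)
= 1500 * (1 + 0.5)
= 1500 * 1.5
= 2250.0

2250.0 EHP


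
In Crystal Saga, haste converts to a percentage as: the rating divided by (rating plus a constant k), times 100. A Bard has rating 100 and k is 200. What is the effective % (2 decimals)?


effective% = rating / (rating + k) * 100
= 100 / (100 + 200) * 100
= 100 / 300 * 100
= 0.333333 * 100
= 33.33%

33.33%


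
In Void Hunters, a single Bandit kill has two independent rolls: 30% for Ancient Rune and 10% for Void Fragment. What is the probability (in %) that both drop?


For independent events, P(both) = P(A) * P(B)
= 30% * 10%
= 300 / 100 %
= 3.0%

3.0%


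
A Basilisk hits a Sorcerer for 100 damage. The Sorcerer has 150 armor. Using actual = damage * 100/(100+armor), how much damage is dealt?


actual = 100 * 100 / (100 + 150)
= 100 * 100 / 250
= 10000 / 250
= 40.00

40.00 damage


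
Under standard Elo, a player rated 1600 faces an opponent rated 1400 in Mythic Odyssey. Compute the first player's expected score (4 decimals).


Elo expected score: Ea = 1/(1 + 10^((Rb-Ra)/400))
Rb - Ra = 1400 - 1600 = -200
(Rb-Ra)/400 = -200/400 = -0.5
10^-0.5 = 0.316228
Ea = 1/(1 + 0.316228) = 1/1.316228 = 0.7597

0.7597


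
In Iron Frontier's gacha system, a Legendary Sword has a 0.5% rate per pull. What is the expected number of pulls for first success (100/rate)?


Expected pulls for a geometric distribution = 1/p = 100 / rate%
= 100 / 0.5
= 200.0

200.0 pulls


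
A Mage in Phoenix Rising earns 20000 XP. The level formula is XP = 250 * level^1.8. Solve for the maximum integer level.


XP = 250 * level^1.8, so level = (XP / 250)^(1/1.8)
= (20000 / 250)^(1/1.8)
= 80.0^0.5556
= 11.4096
Floor: level = 11

level 11


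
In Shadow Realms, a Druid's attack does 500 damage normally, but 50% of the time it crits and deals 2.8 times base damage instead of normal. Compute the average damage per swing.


E[dmg] = base * (1 + crit_chance * (crit_mult - 1))
cc as decimal = 50/100 = 0.5
cm - 1 = 2.8 - 1 = 1.8
Bonus factor = 0.5 * 1.8 = 0.9
Total multiplier = 1 + 0.9 = 1.9
Expected damage = 500 * 1.9 = 950.00

950.00 damage


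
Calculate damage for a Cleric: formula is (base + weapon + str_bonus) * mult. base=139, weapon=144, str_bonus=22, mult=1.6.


Sum base + weapon + str = 139 + 144 + 22 = 305
Multiply by 1.6:
305 * 1.6 = 488.0

488.0 damage


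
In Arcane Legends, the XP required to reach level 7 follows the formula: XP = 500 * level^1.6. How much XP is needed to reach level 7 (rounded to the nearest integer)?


XP = 500 * level^1.6
Substitute level = 7:
XP = 500 * 7^1.6
= 500 * 22.4987
= 11249

11249 XP


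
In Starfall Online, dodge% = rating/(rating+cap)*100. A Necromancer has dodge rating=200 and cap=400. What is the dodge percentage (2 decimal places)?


dodge% = 200 / (200 + 400) * 100
= 200 / 600 * 100
= 0.333333 * 100
= 33.33%

33.33%


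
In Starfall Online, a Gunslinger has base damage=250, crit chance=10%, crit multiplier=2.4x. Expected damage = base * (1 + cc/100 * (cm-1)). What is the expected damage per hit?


E[dmg] = base * (1 + crit_chance * (crit_mult - 1))
cc as decimal = 10/100 = 0.1
cm - 1 = 2.4 - 1 = 1.4
Bonus factor = 0.1 * 1.4 = 0.14
Total multiplier = 1 + 0.14 = 1.14
Expected damage = 250 * 1.14 = 285.00

285.00 damage


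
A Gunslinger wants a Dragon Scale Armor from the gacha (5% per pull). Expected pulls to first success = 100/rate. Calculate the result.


Expected pulls for a geometric distribution = 1/p = 100 / rate%
= 100 / 5
= 20.0

20.0 pulls


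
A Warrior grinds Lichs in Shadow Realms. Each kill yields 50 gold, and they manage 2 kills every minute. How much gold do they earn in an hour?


Gold per minute = 50 * 2 = 100
Gold per hour = 100 * 60 = 6000

6000 gold/hour


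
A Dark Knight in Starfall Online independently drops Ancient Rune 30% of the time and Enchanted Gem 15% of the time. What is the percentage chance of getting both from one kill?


For independent events, P(both) = P(A) * P(B)
= 30% * 15%
= 450 / 100 %
= 4.5%

4.5%


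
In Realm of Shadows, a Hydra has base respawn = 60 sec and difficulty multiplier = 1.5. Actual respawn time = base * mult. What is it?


Respawn time = base * multiplier
= 60 * 1.5
= 90.0 seconds

90.0 seconds


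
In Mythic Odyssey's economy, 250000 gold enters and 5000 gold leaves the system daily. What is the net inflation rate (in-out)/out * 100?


Net gold = 250000 - 5000 = 245000
Inflation rate = net / sunk * 100 = 245000 / 5000 * 100
= 49.0 * 100
= 4900.00%

4900.00%


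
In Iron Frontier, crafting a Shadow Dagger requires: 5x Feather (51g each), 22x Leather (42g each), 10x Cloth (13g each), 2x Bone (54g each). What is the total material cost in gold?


Cost breakdown:
  Feather: 5 * 51 = 255
  Leather: 22 * 42 = 924
  Cloth: 10 * 13 = 130
  Bone: 2 * 54 = 108
Total = 255 + 924 + 130 + 108 = 1417

1417 gold


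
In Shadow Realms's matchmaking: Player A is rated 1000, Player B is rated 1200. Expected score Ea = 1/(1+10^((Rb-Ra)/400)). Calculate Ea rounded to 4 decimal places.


Elo expected score: Ea = 1/(1 + 10^((Rb-Ra)/400))
Rb - Ra = 1200 - 1000 = 200
(Rb-Ra)/400 = 200/400 = 0.5
10^0.5 = 3.162278
Ea = 1/(1 + 3.162278) = 1/4.162278 = 0.2403

0.2403


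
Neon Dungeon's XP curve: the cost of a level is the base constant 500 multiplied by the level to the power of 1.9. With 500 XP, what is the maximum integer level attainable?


XP = 500 * level^1.9, so level = (XP / 500)^(1/1.9)
= (500 / 500)^(1/1.9)
= 1.0^0.5263
= 1.0
Floor: level = 1

level 1


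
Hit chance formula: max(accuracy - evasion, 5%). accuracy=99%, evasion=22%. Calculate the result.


accuracy - evasion = 99 - 22 = 77
Apply floor: max(77, 5) = 77
Hit chance = 77%

77%


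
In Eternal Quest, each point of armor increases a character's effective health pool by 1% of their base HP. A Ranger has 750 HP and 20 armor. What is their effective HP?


EHP = 750 * (1 + 20/100)
= 750 * (1 + 0.2)
= 750 * 1.2
= 900.0

900.0 EHP


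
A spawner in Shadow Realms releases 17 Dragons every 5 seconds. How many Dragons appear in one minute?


Spawns per minute = count * (60 / interval)
= 17 * (60 / 5)
= 17 * 12.0
= 204.0

204.0 per minute


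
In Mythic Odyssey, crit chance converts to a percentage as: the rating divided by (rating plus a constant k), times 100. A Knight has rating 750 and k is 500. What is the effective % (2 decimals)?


effective% = rating / (rating + k) * 100
= 750 / (750 + 500) * 100
= 750 / 1250 * 100
= 0.6 * 100
= 60.00%

60.00%


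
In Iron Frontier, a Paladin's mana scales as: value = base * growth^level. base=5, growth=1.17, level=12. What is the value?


value = base * growth^level
= 5 * 1.17^12
= 5 * 6.580067
= 32.90

32.90 mana


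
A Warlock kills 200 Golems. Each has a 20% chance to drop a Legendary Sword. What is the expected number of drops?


Expected drops = kills * (drop_rate / 100)
= 200 * (20 / 100)
= 200 * 0.2
= 40.0

40.0 drops


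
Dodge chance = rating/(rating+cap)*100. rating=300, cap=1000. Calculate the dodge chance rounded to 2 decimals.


dodge% = 300 / (300 + 1000) * 100
= 300 / 1300 * 100
= 0.230769 * 100
= 23.08%

23.08%


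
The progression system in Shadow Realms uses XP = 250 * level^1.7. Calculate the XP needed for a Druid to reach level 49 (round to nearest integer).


XP = 250 * level^1.7
Substitute level = 49:
XP = 250 * 49^1.7
= 250 * 747.0219
= 186755

186755 XP


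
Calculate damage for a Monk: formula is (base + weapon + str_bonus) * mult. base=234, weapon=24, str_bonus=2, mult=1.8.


Sum base + weapon + str = 234 + 24 + 2 = 260
Multiply by 1.8:
260 * 1.8 = 468.0

468.0 damage


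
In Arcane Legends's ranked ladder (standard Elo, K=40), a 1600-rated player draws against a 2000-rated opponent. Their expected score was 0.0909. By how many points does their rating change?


Elo update: delta = K * (S - Ea), where S = 0.5 (draws)
S - Ea = 0.5 - 0.0909 = 0.4091
Rating change = 40 * 0.4091
= 16.36

16.36 rating points


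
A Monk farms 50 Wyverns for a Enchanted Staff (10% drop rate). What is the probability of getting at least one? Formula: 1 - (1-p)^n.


P(at least one) = 1 - P(none) = 1 - (1-p)^n
p = 10/100 = 0.1
1 - p = 0.9
(1 - p)^50 = 0.9^50 = 0.005154
P(at least one) = 1 - 0.005154 = 0.9948

0.9948


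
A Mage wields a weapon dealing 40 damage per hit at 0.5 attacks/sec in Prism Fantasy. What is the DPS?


DPS = damage * attack_speed
= 40 * 0.5
= 20.0

20.0 DPS


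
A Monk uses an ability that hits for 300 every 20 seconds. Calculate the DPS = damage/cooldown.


DPS = damage / cooldown
= 300 / 20
= 15.00

15.00 DPS


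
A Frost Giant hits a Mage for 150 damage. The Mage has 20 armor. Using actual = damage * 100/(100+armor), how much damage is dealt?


actual = 150 * 100 / (100 + 20)
= 150 * 100 / 120
= 15000 / 120
= 125.00

125.00 damage


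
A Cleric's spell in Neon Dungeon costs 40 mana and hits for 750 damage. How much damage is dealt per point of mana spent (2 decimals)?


Efficiency = damage / mana
= 750 / 40
= 18.75

18.75 dmg/mana


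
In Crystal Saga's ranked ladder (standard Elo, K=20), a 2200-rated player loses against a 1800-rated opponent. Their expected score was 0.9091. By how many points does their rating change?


Elo update: delta = K * (S - Ea), where S = 0 (loses)
S - Ea = 0 - 0.9091 = -0.9091
Rating change = 20 * -0.9091
= -18.18

-18.18 rating points


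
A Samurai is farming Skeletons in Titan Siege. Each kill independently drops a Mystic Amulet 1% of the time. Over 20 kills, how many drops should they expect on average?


Expected drops = kills * (drop_rate / 100)
= 20 * (1 / 100)
= 20 * 0.01
= 0.2

0.2 drops


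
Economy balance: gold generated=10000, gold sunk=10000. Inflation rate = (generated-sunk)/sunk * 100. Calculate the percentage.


Net gold = 10000 - 10000 = 0
Inflation rate = net / sunk * 100 = 0 / 10000 * 100
= 0.0 * 100
= 0.00%

0.00%


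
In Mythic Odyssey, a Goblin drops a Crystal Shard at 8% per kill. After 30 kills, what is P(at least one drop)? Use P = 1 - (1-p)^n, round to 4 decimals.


P(at least one) = 1 - P(none) = 1 - (1-p)^n
p = 8/100 = 0.08
1 - p = 0.92
(1 - p)^30 = 0.92^30 = 0.081966
P(at least one) = 1 - 0.081966 = 0.9180

0.9180


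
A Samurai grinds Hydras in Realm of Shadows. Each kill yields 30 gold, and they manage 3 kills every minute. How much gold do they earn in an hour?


Gold per minute = 30 * 3 = 90
Gold per hour = 90 * 60 = 5400

5400 gold/hour


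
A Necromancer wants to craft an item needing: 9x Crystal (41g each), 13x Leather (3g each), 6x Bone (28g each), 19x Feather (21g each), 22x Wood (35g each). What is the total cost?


Cost breakdown:
  Crystal: 9 * 41 = 369
  Leather: 13 * 3 = 39
  Bone: 6 * 28 = 168
  Feather: 19 * 21 = 399
  Wood: 22 * 35 = 770
Total = 369 + 39 + 168 + 399 + 770 = 1745

1745 gold


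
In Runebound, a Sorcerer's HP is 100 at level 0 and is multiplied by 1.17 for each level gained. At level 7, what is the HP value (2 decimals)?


value = base * growth^level
= 100 * 1.17^7
= 100 * 3.001242
= 300.12

300.12 HP


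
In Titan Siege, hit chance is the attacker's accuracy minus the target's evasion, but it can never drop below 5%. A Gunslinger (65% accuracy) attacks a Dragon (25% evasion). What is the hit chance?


accuracy - evasion = 65 - 25 = 40
Apply floor: max(40, 5) = 40
Hit chance = 40%

40%


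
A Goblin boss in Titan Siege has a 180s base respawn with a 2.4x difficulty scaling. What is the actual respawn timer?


Respawn time = base * multiplier
= 180 * 2.4
= 432.0 seconds

432.0 seconds


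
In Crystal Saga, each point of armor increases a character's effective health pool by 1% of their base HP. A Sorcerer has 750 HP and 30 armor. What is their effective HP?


EHP = 750 * (1 + 30/100)
= 750 * (1 + 0.3)
= 750 * 1.3
= 975.0

975.0 EHP


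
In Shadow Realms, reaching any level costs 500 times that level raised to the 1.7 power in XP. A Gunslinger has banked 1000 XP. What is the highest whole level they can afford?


XP = 500 * level^1.7, so level = (XP / 500)^(1/1.7)
= (1000 / 500)^(1/1.7)
= 2.0^0.5882
= 1.5034
Floor: level = 1

level 1


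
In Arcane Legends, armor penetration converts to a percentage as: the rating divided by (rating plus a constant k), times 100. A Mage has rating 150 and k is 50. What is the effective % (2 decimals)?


effective% = rating / (rating + k) * 100
= 150 / (150 + 50) * 100
= 150 / 200 * 100
= 0.75 * 100
= 75.00%

75.00%


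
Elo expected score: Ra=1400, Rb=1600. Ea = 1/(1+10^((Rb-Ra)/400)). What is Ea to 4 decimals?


Elo expected score: Ea = 1/(1 + 10^((Rb-Ra)/400))
Rb - Ra = 1600 - 1400 = 200
(Rb-Ra)/400 = 200/400 = 0.5
10^0.5 = 3.162278
Ea = 1/(1 + 3.162278) = 1/4.162278 = 0.2403

0.2403


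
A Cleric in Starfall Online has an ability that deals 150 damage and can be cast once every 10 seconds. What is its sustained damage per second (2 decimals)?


DPS = damage / cooldown
= 150 / 10
= 15.00

15.00 DPS


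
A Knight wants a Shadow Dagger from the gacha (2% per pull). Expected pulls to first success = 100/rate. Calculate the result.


Expected pulls for a geometric distribution = 1/p = 100 / rate%
= 100 / 2
= 50.0

50.0 pulls


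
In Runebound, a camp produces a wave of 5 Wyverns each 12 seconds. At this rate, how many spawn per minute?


Spawns per minute = count * (60 / interval)
= 5 * (60 / 12)
= 5 * 5.0
= 25.0

25.0 per minute


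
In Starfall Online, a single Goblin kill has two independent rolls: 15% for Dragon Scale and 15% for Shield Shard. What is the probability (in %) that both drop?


For independent events, P(both) = P(A) * P(B)
= 15% * 15%
= 225 / 100 %
= 2.25%

2.25%


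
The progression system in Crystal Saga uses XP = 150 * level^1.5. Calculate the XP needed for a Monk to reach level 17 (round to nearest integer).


XP = 150 * level^1.5
Substitute level = 17:
XP = 150 * 17^1.5
= 150 * 70.0928
= 10514

10514 XP


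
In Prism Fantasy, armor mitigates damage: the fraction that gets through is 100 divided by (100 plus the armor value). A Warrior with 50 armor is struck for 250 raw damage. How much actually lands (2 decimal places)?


actual = 250 * 100 / (100 + 50)
= 250 * 100 / 150
= 25000 / 150
= 166.67

166.67 damage


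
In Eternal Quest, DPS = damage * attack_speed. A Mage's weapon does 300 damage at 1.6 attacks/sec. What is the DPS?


DPS = damage * attack_speed
= 300 * 1.6
= 480.0

480.0 DPS


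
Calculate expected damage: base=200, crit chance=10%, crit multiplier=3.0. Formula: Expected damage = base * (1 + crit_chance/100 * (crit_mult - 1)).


E[dmg] = base * (1 + crit_chance * (crit_mult - 1))
cc as decimal = 10/100 = 0.1
cm - 1 = 3.0 - 1 = 2.0
Bonus factor = 0.1 * 2.0 = 0.2
Total multiplier = 1 + 0.2 = 1.2
Expected damage = 200 * 1.2 = 240.00

240.00 damage


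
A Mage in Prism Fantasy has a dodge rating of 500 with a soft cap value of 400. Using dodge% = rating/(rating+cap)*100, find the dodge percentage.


dodge% = 500 / (500 + 400) * 100
= 500 / 900 * 100
= 0.555556 * 100
= 55.56%

55.56%


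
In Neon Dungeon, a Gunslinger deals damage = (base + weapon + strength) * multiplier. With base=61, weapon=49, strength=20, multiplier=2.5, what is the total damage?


Sum base + weapon + str = 61 + 49 + 20 = 130
Multiply by 2.5:
130 * 2.5 = 325.0

325.0 damage


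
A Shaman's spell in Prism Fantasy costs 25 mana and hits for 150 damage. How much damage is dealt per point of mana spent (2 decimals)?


Efficiency = damage / mana
= 150 / 25
= 6.00

6.00 dmg/mana


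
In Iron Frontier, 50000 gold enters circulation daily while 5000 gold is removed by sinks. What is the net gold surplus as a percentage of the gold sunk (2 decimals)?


Net gold = 50000 - 5000 = 45000
Inflation rate = net / sunk * 100 = 45000 / 5000 * 100
= 9.0 * 100
= 900.00%

900.00%


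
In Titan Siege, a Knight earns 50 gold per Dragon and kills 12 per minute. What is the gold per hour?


Gold per minute = 50 * 12 = 600
Gold per hour = 600 * 60 = 36000

36000 gold/hour


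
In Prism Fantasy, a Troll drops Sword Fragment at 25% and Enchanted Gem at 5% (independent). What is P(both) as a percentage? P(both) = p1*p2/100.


For independent events, P(both) = P(A) * P(B)
= 25% * 5%
= 125 / 100 %
= 1.25%

1.25%


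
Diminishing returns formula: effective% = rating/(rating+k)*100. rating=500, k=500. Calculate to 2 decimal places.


effective% = rating / (rating + k) * 100
= 500 / (500 + 500) * 100
= 500 / 1000 * 100
= 0.5 * 100
= 50.00%

50.00%


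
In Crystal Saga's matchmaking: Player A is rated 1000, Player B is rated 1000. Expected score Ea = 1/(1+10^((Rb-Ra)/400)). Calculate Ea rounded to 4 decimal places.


Elo expected score: Ea = 1/(1 + 10^((Rb-Ra)/400))
Rb - Ra = 1000 - 1000 = 0
(Rb-Ra)/400 = 0/400 = 0.0
10^0.0 = 1.0
Ea = 1/(1 + 1.0) = 1/2.0 = 0.5000

0.5000


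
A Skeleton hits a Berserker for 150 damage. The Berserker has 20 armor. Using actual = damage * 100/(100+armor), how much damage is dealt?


actual = 150 * 100 / (100 + 20)
= 150 * 100 / 120
= 15000 / 120
= 125.00

125.00 damage


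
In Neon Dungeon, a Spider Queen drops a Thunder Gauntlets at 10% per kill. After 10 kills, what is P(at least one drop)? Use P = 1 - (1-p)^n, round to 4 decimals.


P(at least one) = 1 - P(none) = 1 - (1-p)^n
p = 10/100 = 0.1
1 - p = 0.9
(1 - p)^10 = 0.9^10 = 0.348678
P(at least one) = 1 - 0.348678 = 0.6513

0.6513


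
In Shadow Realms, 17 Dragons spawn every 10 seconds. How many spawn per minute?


Spawns per minute = count * (60 / interval)
= 17 * (60 / 10)
= 17 * 6.0
= 102.0

102.0 per minute


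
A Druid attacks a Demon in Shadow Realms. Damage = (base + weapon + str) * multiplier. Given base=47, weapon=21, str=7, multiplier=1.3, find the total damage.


Sum base + weapon + str = 47 + 21 + 7 = 75
Multiply by 1.3:
75 * 1.3 = 97.5

97.5 damage


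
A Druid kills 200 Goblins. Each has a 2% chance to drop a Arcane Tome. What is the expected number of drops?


Expected drops = kills * (drop_rate / 100)
= 200 * (2 / 100)
= 200 * 0.02
= 4.0

4.0 drops


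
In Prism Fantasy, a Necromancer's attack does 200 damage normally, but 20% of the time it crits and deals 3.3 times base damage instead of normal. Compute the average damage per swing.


E[dmg] = base * (1 + crit_chance * (crit_mult - 1))
cc as decimal = 20/100 = 0.2
cm - 1 = 3.3 - 1 = 2.3
Bonus factor = 0.2 * 2.3 = 0.46
Total multiplier = 1 + 0.46 = 1.46
Expected damage = 200 * 1.46 = 292.00

292.00 damage


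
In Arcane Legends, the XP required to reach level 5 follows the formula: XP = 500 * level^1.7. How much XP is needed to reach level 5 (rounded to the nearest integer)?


XP = 500 * level^1.7
Substitute level = 5:
XP = 500 * 5^1.7
= 500 * 15.4258
= 7713

7713 XP


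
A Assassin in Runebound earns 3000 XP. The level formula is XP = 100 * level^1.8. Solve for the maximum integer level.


XP = 100 * level^1.8, so level = (XP / 100)^(1/1.8)
= (3000 / 100)^(1/1.8)
= 30.0^0.5556
= 6.6164
Floor: level = 6

level 6


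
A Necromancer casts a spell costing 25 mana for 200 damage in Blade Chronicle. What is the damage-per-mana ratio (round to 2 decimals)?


Efficiency = damage / mana
= 200 / 25
= 8.00

8.00 dmg/mana


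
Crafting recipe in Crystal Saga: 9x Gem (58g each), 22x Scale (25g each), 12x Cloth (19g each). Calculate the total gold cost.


Cost breakdown:
  Gem: 9 * 58 = 522
  Scale: 22 * 25 = 550
  Cloth: 12 * 19 = 228
Total = 522 + 550 + 228 = 1300

1300 gold


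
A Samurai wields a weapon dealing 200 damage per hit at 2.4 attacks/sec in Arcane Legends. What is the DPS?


DPS = damage * attack_speed
= 200 * 2.4
= 480.0

480.0 DPS


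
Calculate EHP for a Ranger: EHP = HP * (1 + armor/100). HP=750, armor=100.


EHP = 750 * (1 + 100/100)
= 750 * (1 + 1.0)
= 750 * 2.0
= 1500.0

1500.0 EHP


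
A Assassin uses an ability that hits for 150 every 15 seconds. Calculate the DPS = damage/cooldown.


DPS = damage / cooldown
= 150 / 15
= 10.00

10.00 DPS


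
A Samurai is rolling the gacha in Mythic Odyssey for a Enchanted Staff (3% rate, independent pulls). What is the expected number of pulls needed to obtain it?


Expected pulls for a geometric distribution = 1/p = 100 / rate%
= 100 / 3
= 33.33

33.33 pulls


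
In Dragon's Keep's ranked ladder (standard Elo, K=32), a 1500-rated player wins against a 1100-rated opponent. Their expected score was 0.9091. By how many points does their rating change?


Elo update: delta = K * (S - Ea), where S = 1 (wins)
S - Ea = 1 - 0.9091 = 0.0909
Rating change = 32 * 0.0909
= 2.91

2.91 rating points


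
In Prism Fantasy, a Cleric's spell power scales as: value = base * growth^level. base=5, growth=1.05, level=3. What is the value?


value = base * growth^level
= 5 * 1.05^3
= 5 * 1.157625
= 5.79

5.79 spell power


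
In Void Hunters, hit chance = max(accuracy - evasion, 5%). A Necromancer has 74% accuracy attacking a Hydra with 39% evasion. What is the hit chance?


accuracy - evasion = 74 - 39 = 35
Apply floor: max(35, 5) = 35
Hit chance = 35%

35%


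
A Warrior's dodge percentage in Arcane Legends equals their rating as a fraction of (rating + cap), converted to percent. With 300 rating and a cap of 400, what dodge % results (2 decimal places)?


dodge% = 300 / (300 + 400) * 100
= 300 / 700 * 100
= 0.428571 * 100
= 42.86%

42.86%


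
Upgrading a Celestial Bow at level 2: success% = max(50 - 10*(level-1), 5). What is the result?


raw_rate = 50 - 10 * (2 - 1)
= 50 - 10 * 1
= 50 - 10
= 40
Apply floor: max(40, 5) = 40%

40%


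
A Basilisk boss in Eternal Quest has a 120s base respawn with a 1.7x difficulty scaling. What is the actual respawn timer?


Respawn time = base * multiplier
= 120 * 1.7
= 204.0 seconds

204.0 seconds


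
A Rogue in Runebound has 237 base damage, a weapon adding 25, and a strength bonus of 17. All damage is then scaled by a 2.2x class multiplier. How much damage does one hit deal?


Sum base + weapon + str = 237 + 25 + 17 = 279
Multiply by 2.2:
279 * 2.2 = 613.8

613.8 damage


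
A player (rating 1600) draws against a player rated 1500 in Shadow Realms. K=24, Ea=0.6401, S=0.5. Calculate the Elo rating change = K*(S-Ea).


Elo update: delta = K * (S - Ea), where S = 0.5 (draws)
S - Ea = 0.5 - 0.6401 = -0.1401
Rating change = 24 * -0.1401
= -3.36

-3.36 rating points


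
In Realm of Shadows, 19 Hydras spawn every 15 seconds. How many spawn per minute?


Spawns per minute = count * (60 / interval)
= 19 * (60 / 15)
= 19 * 4.0
= 76.0

76.0 per minute


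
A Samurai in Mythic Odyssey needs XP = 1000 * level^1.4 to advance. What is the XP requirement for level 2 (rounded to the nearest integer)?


XP = 1000 * level^1.4
Substitute level = 2:
XP = 1000 * 2^1.4
= 1000 * 2.639
= 2639

2639 XP


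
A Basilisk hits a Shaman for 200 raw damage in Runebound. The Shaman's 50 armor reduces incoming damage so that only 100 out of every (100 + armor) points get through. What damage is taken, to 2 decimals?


actual = 200 * 100 / (100 + 50)
= 200 * 100 / 150
= 20000 / 150
= 133.33

133.33 damage


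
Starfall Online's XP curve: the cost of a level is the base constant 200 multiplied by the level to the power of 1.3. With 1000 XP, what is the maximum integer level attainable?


XP = 200 * level^1.3, so level = (XP / 200)^(1/1.3)
= (1000 / 200)^(1/1.3)
= 5.0^0.7692
= 3.4488
Floor: level = 3

level 3
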